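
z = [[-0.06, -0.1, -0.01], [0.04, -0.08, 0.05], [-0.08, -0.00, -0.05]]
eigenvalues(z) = [(-0.1+0.08j), (-0.1-0.08j), 0j]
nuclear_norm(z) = 0.26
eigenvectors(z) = [[(-0.62+0j), -0.62-0.00j, (-0.53+0j)], [-0.19+0.53j, (-0.19-0.53j), (0.24+0j)], [(-0.28-0.47j), (-0.28+0.47j), 0.82+0.00j]]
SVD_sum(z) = [[-0.05, -0.11, -0.00], [-0.02, -0.05, -0.0], [-0.01, -0.03, -0.00]] + [[-0.01, 0.01, -0.01], [0.06, -0.03, 0.05], [-0.07, 0.03, -0.05]] + [[0.0, -0.00, -0.00],[-0.00, 0.00, 0.0],[-0.00, 0.00, 0.00]]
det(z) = 0.00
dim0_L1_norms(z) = [0.18, 0.18, 0.11]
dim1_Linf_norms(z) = [0.1, 0.08, 0.08]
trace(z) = -0.19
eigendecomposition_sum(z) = [[-0.03+0.03j,-0.05-0.03j,-0.00+0.03j],[0.02+0.04j,-0.04+0.03j,0.02+0.01j],[-0.04-0.01j,(-0-0.05j),(-0.03+0.01j)]] + [[(-0.03-0.03j),(-0.05+0.03j),-0.00-0.03j], [(0.02-0.04j),-0.04-0.03j,(0.02-0.01j)], [-0.04+0.01j,-0.00+0.05j,-0.03-0.01j]] + [[-0j, -0.00-0.00j, (-0-0j)], [-0.00+0.00j, 0j, 0.00+0.00j], [-0.00+0.00j, 0j, 0.00+0.00j]]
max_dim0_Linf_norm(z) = 0.1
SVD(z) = [[-0.87, 0.12, -0.47], [-0.42, -0.7, 0.59], [-0.26, 0.71, 0.66]] @ diag([0.13299627430109653, 0.1241365288859256, 0.0014536912262432702]) @ [[0.42, 0.91, 0.01], [-0.74, 0.35, -0.58], [-0.52, 0.24, 0.82]]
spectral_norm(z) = 0.13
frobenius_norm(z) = 0.18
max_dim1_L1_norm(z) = 0.17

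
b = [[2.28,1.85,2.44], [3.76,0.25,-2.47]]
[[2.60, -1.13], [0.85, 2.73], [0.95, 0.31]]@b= [[1.68, 4.53, 9.14], [12.2, 2.26, -4.67], [3.33, 1.84, 1.55]]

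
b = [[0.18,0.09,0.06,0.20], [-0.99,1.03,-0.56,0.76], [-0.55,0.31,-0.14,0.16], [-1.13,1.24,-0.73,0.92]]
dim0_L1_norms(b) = [2.85, 2.67, 1.49, 2.04]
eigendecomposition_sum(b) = [[-0.27-0.00j,(0.27+0j),(-0.17-0j),(0.18-0j)], [-1.10-0.00j,(1.1+0j),-0.71-0.00j,(0.75-0j)], [-0.23-0.00j,0.23+0.00j,-0.15-0.00j,0.16-0.00j], [(-1.33-0j),1.33+0.00j,(-0.86-0j),0.91-0.00j]] + [[(0.22-0.09j), -0.09+0.06j, (0.12-0.14j), 0.01-0.01j], [0.05+0.11j, -0.04-0.04j, (0.08+0.05j), 0.01+0.00j], [-0.16+0.29j, (0.04-0.15j), (0.01+0.26j), 0.02j], [(0.1-0j), -0.04+0.01j, (0.07-0.04j), -0j]] + [[(0.22+0.09j),-0.09-0.06j,0.12+0.14j,0.01+0.01j],[(0.05-0.11j),-0.04+0.04j,0.08-0.05j,(0.01-0j)],[(-0.16-0.29j),(0.04+0.15j),(0.01-0.26j),0.00-0.02j],[(0.1+0j),-0.04-0.01j,(0.07+0.04j),0j]] + [[-0.00-0.00j, 0.00+0.00j, -0.00-0.00j, (-0-0j)], [(-0-0j), 0j, (-0-0j), (-0-0j)], [-0.00-0.00j, 0j, (-0-0j), (-0-0j)], [0j, (-0-0j), 0j, 0j]]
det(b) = 0.00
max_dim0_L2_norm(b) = 1.64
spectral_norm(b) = 2.74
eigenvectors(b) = [[(-0.15+0j),  -0.41-0.36j,  -0.41+0.36j,  -0.19+0.00j], [(-0.62+0j),  (0.15-0.22j),  (0.15+0.22j),  (-0.75+0j)], [(-0.13+0j),  (0.76+0j),  0.76-0.00j,  (-0.26+0j)], [(-0.75+0j),  (-0.11-0.2j),  -0.11+0.20j,  0.58+0.00j]]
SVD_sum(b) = [[-0.01, 0.01, -0.01, 0.01], [-0.99, 1.03, -0.58, 0.75], [-0.36, 0.37, -0.21, 0.27], [-1.19, 1.23, -0.69, 0.90]] + [[0.21,0.08,0.00,0.17], [0.01,0.00,0.0,0.01], [-0.17,-0.06,-0.0,-0.14], [0.04,0.02,0.00,0.04]] + [[-0.02, 0.0, 0.06, 0.02],[-0.01, 0.0, 0.02, 0.01],[-0.02, 0.0, 0.07, 0.02],[0.01, -0.0, -0.04, -0.01]] + [[-0.00, -0.0, -0.0, 0.00], [0.0, 0.0, 0.0, -0.00], [-0.0, -0.0, -0.0, 0.0], [-0.00, -0.00, -0.00, 0.0]]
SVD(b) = [[0.01, -0.77, -0.62, 0.17], [0.62, -0.02, -0.18, -0.76], [0.23, 0.62, -0.68, 0.32], [0.75, -0.16, 0.36, 0.54]] @ diag([2.7398609362799604, 0.36568670333119263, 0.11543993873528728, 0.0029841914583781685]) @ [[-0.58,  0.6,  -0.34,  0.44], [-0.75,  -0.28,  -0.0,  -0.61], [0.27,  -0.02,  -0.91,  -0.31], [-0.19,  -0.75,  -0.24,  0.59]]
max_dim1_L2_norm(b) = 2.05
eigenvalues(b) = [(1.59+0j), (0.2+0.13j), (0.2-0.13j), 0j]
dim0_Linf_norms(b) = [1.13, 1.24, 0.73, 0.92]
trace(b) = 1.99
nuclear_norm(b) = 3.22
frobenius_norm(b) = 2.77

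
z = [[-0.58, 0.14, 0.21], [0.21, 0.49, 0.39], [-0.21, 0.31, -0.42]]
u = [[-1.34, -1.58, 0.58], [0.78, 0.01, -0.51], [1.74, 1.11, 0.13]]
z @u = [[1.25, 1.15, -0.38], [0.78, 0.11, -0.08], [-0.21, -0.13, -0.33]]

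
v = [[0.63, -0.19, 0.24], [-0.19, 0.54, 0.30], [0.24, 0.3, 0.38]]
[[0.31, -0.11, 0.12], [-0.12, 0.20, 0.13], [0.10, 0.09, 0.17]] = v @ [[0.42, -0.12, 0.09], [-0.12, 0.27, 0.09], [0.09, 0.09, 0.33]]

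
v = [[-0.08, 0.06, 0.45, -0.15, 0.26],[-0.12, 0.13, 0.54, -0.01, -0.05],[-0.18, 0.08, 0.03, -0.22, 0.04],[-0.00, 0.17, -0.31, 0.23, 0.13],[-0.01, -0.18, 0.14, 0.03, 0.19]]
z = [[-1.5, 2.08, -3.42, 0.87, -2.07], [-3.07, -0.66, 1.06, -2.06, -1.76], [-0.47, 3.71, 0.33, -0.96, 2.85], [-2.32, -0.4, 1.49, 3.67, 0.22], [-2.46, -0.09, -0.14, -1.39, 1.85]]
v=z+[[1.42, -2.02, 3.87, -1.02, 2.33], [2.95, 0.79, -0.52, 2.05, 1.71], [0.29, -3.63, -0.3, 0.74, -2.81], [2.32, 0.57, -1.80, -3.44, -0.09], [2.45, -0.09, 0.28, 1.42, -1.66]]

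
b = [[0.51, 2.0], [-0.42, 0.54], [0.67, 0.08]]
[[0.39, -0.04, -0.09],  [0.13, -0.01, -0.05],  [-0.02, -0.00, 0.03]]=b @ [[-0.05, -0.0, 0.05],[0.21, -0.02, -0.06]]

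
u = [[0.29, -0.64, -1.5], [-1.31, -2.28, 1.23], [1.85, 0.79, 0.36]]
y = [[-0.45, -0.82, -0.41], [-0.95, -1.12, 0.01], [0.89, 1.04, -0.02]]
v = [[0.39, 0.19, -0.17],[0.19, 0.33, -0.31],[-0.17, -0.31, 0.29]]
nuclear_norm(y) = 2.63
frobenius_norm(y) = 2.25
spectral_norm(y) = 2.21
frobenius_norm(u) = 3.92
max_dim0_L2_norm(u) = 2.5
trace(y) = -1.59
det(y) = -0.00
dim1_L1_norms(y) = [1.68, 2.08, 1.95]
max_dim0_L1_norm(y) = 2.98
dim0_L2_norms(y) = [1.38, 1.73, 0.41]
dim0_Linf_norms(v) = [0.39, 0.33, 0.31]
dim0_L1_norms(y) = [2.29, 2.98, 0.44]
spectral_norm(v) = 0.79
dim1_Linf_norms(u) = [1.5, 2.28, 1.85]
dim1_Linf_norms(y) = [0.82, 1.12, 1.04]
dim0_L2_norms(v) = [0.47, 0.49, 0.46]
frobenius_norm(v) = 0.82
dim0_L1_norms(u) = [3.45, 3.71, 3.09]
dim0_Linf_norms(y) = [0.95, 1.12, 0.41]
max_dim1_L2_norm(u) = 2.9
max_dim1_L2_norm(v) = 0.49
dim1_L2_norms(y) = [1.02, 1.47, 1.37]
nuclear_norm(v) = 1.01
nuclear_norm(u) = 6.27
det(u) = -7.05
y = v @ u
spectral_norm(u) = 3.27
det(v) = -0.00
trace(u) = -1.63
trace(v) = 1.01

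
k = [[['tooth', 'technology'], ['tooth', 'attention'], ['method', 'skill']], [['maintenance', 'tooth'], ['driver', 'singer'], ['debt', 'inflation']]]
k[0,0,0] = 'tooth'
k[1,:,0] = ['maintenance', 'driver', 'debt']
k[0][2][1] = 'skill'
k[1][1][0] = 'driver'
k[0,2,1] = 'skill'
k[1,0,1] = 'tooth'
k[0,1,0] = 'tooth'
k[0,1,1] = 'attention'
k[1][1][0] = 'driver'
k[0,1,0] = 'tooth'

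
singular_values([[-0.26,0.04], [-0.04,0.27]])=[0.31, 0.22]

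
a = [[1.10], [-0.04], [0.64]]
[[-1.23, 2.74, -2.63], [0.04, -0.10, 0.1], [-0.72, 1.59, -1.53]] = a @ [[-1.12,2.49,-2.39]]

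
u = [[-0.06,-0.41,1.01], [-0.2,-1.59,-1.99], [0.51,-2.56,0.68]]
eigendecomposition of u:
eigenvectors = [[0.42,-0.98,-0.09], [-0.43,-0.13,0.81], [0.80,0.18,0.58]]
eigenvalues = [2.32, -0.3, -2.99]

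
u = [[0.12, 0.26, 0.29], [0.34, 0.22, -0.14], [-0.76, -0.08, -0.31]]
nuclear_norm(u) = 1.53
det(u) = 0.09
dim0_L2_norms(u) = [0.84, 0.35, 0.45]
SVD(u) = [[-0.3, 0.75, 0.59],  [-0.34, -0.66, 0.66],  [0.89, -0.01, 0.45]] @ diag([0.9149378855100472, 0.3417552205114775, 0.27548509018013156]) @ [[-0.91, -0.24, -0.34], [-0.38, 0.14, 0.91], [-0.17, 0.96, -0.22]]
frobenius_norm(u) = 1.01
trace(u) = 0.03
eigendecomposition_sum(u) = [[0.01+0.19j, (0.07-0.05j), 0.14+0.06j], [0.03-0.15j, -0.06+0.02j, (-0.09-0.07j)], [-0.31-0.07j, (0.05+0.12j), -0.14+0.20j]] + [[0.01-0.19j, (0.07+0.05j), 0.14-0.06j], [(0.03+0.15j), -0.06-0.02j, -0.09+0.07j], [(-0.31+0.07j), (0.05-0.12j), -0.14-0.20j]] + [[(0.1-0j), (0.13-0j), 0.02-0.00j], [(0.27-0j), 0.34-0.00j, 0.04-0.00j], [-0.14+0.00j, (-0.17+0j), -0.02+0.00j]]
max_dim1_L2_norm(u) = 0.82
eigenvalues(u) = [(-0.19+0.41j), (-0.19-0.41j), (0.42+0j)]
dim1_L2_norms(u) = [0.41, 0.43, 0.82]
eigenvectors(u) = [[(-0.12-0.47j), (-0.12+0.47j), (0.32+0j)], [(-0.01+0.38j), -0.01-0.38j, (0.85+0j)], [0.79+0.00j, 0.79-0.00j, (-0.43+0j)]]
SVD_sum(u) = [[0.25, 0.07, 0.09], [0.28, 0.08, 0.11], [-0.74, -0.2, -0.28]] + [[-0.1, 0.04, 0.23],  [0.09, -0.03, -0.21],  [0.0, -0.00, -0.0]] + [[-0.03,0.16,-0.04],[-0.03,0.18,-0.04],[-0.02,0.12,-0.03]]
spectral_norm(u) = 0.91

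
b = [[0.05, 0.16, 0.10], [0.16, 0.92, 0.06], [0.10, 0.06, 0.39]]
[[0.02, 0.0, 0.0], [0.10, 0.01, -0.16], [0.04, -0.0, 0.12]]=b@[[-0.57, -0.01, -0.07], [0.19, 0.01, -0.18], [0.21, -0.01, 0.35]]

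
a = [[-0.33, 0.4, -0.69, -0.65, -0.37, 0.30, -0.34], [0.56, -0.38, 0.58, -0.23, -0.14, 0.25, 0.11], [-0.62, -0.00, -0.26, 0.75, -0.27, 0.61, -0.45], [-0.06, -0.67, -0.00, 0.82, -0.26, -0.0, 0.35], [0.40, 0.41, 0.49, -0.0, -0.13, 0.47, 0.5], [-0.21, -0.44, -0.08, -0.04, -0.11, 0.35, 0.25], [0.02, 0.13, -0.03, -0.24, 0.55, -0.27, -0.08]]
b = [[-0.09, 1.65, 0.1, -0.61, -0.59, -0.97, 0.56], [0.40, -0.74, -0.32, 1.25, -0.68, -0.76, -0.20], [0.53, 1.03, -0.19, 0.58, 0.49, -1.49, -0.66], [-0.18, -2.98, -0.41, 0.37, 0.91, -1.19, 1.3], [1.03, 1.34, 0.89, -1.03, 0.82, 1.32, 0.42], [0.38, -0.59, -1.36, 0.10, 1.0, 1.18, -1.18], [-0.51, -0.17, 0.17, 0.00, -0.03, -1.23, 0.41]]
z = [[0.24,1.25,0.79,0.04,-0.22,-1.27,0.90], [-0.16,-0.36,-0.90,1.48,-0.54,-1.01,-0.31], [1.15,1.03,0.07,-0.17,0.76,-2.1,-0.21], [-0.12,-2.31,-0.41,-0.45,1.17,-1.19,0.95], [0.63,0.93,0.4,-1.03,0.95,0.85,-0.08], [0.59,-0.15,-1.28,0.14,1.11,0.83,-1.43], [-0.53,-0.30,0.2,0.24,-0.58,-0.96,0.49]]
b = a + z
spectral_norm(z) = 3.56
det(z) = 0.01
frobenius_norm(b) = 6.43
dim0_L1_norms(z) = [3.42, 6.33, 4.05, 3.55, 5.33, 8.21, 4.37]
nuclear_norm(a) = 6.14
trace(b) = 1.76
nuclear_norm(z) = 12.91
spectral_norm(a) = 1.61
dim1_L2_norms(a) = [1.23, 0.97, 1.29, 1.15, 1.03, 0.67, 0.68]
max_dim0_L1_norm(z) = 8.21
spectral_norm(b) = 4.39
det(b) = 0.93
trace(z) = 1.77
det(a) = 0.05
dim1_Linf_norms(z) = [1.27, 1.48, 2.1, 2.31, 1.03, 1.43, 0.96]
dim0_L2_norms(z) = [1.56, 3.01, 1.86, 1.89, 2.18, 3.29, 2.04]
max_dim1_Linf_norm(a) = 0.82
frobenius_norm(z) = 6.18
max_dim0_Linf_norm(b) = 2.98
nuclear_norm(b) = 13.87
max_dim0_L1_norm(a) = 2.73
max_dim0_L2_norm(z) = 3.29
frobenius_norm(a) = 2.72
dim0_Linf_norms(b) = [1.03, 2.98, 1.36, 1.25, 1.0, 1.49, 1.3]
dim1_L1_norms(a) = [3.08, 2.25, 2.96, 2.16, 2.4, 1.48, 1.32]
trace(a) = -0.01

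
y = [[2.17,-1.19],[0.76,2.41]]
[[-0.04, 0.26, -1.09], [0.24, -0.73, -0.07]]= y@[[0.03, -0.04, -0.44],[0.09, -0.29, 0.11]]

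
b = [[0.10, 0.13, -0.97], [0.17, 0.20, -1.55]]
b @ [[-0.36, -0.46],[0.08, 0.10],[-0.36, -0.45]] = [[0.32, 0.4],[0.51, 0.64]]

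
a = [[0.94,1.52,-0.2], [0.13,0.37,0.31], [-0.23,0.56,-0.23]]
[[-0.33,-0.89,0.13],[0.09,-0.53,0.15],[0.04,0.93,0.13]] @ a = [[-0.46, -0.76, -0.24], [-0.02, 0.02, -0.22], [0.13, 0.48, 0.25]]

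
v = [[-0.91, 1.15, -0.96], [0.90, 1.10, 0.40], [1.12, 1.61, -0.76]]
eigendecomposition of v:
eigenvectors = [[0.13+0.00j, (0.77+0j), (0.77-0j)], [0.78+0.00j, -0.29+0.01j, -0.29-0.01j], [(0.61+0j), (-0.22-0.52j), (-0.22+0.52j)]]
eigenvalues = [(1.56+0j), (-1.06+0.66j), (-1.06-0.66j)]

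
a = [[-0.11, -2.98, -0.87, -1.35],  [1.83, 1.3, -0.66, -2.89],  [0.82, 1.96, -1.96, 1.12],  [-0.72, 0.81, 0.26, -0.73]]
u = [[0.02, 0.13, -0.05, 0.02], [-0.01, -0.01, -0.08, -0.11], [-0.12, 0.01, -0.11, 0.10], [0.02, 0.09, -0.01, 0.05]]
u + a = [[-0.09, -2.85, -0.92, -1.33], [1.82, 1.29, -0.74, -3.0], [0.70, 1.97, -2.07, 1.22], [-0.7, 0.9, 0.25, -0.68]]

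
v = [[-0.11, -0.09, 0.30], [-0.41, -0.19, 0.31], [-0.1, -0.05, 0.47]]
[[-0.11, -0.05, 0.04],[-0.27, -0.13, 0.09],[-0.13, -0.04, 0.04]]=v@[[0.46, 0.15, -0.16],[0.15, 0.35, -0.01],[-0.16, -0.01, 0.06]]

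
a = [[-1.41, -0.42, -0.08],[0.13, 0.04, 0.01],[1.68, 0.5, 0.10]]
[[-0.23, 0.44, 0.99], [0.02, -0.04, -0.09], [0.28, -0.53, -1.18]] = a@[[-0.06, -0.45, -0.59], [0.90, 0.51, -0.31], [-0.74, -0.25, -0.32]]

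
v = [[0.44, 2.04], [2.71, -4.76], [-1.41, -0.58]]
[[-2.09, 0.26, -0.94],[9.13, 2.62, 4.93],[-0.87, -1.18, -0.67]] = v @ [[1.14, 0.86, 0.73], [-1.27, -0.06, -0.62]]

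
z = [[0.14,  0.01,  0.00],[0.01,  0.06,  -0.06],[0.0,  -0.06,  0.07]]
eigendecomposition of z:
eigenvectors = [[0.05, 0.93, 0.36], [-0.74, 0.28, -0.62], [-0.67, -0.23, 0.7]]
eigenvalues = [0.0, 0.14, 0.12]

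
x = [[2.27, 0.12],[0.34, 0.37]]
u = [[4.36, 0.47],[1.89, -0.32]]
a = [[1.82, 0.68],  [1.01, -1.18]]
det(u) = -2.28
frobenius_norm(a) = 2.49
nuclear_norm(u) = 5.24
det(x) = 0.80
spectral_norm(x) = 2.30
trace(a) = 0.64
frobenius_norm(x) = 2.33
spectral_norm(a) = 2.08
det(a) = -2.83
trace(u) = 4.04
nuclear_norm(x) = 2.65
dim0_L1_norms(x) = [2.61, 0.49]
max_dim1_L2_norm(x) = 2.27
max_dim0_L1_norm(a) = 2.83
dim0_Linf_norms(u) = [4.36, 0.47]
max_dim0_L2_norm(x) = 2.3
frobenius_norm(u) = 4.79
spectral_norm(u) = 4.76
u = a @ x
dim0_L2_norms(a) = [2.08, 1.36]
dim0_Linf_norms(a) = [1.82, 1.18]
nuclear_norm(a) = 3.44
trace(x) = 2.64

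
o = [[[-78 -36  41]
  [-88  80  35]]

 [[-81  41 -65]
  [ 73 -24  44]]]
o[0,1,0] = -88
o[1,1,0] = 73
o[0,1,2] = 35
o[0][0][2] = 41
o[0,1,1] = 80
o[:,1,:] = [[-88, 80, 35], [73, -24, 44]]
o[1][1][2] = 44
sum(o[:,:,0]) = -174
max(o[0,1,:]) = 80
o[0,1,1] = 80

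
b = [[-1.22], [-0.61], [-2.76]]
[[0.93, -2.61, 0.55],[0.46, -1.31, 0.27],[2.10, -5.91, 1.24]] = b@[[-0.76, 2.14, -0.45]]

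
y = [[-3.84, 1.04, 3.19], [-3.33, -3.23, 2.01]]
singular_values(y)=[6.45, 3.15]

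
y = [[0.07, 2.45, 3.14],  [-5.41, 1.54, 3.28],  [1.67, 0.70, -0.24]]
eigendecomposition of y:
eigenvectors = [[(0.02+0j), (-0.08-0.54j), (-0.08+0.54j)], [(0.78+0j), (0.77+0j), (0.77-0j)], [(-0.62+0j), (-0.19-0.27j), -0.19+0.27j]]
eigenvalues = [(-1.18+0j), (1.27+2.61j), (1.27-2.61j)]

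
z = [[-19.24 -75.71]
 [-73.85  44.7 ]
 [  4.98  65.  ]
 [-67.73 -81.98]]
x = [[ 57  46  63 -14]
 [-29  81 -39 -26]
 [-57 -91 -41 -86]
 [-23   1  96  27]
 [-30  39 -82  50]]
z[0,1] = -75.71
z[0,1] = -75.71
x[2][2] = -41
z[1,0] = -73.85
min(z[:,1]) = -81.98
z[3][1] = -81.98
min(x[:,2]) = -82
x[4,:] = [-30, 39, -82, 50]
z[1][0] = -73.85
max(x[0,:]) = 63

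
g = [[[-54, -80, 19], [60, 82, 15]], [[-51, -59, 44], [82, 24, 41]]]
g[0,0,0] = -54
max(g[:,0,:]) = 44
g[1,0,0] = -51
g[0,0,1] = -80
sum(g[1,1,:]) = 147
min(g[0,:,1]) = -80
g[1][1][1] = 24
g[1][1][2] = 41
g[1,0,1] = -59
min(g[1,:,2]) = 41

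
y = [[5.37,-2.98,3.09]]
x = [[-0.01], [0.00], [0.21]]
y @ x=[[0.6]]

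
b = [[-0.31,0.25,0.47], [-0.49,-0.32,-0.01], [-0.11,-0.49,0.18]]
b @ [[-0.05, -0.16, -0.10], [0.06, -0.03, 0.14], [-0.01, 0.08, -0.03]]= [[0.03, 0.08, 0.05], [0.01, 0.09, 0.00], [-0.03, 0.05, -0.06]]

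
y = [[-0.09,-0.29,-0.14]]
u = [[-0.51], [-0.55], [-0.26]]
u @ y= [[0.05, 0.15, 0.07], [0.05, 0.16, 0.08], [0.02, 0.08, 0.04]]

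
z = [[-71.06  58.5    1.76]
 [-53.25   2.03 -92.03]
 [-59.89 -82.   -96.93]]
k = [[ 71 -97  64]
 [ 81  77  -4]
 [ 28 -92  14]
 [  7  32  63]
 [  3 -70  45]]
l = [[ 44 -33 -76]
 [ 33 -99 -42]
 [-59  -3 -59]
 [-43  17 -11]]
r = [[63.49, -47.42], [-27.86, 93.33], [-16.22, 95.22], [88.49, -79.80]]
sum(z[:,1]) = -21.47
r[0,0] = 63.49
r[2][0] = -16.22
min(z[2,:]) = -96.93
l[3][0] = -43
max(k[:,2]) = 64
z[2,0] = -59.89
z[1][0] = -53.25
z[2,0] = -59.89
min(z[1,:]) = -92.03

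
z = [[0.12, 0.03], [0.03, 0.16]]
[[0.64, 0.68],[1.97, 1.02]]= z @ [[2.36, 4.24], [11.87, 5.6]]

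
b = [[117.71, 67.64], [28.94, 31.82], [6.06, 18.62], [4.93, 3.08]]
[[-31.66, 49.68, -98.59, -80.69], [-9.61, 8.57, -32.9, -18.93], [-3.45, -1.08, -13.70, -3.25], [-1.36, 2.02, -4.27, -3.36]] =b@[[-0.20,0.56,-0.51,-0.72], [-0.12,-0.24,-0.57,0.06]]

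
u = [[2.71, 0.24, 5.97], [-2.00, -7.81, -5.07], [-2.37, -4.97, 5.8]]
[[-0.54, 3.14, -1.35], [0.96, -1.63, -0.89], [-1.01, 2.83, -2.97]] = u @ [[0.16, 0.18, 0.05], [-0.06, -0.13, 0.27], [-0.16, 0.45, -0.26]]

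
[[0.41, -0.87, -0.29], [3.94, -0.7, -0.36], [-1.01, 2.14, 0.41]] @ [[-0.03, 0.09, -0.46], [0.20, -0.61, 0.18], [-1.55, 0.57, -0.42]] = [[0.26, 0.40, -0.22], [0.30, 0.58, -1.79], [-0.18, -1.16, 0.68]]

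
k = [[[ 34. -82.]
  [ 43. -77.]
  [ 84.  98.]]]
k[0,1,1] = -77.0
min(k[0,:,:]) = -82.0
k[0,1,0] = 43.0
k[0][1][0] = 43.0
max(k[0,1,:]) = 43.0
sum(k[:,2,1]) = 98.0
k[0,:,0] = [34.0, 43.0, 84.0]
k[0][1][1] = -77.0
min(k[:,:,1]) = -82.0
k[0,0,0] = 34.0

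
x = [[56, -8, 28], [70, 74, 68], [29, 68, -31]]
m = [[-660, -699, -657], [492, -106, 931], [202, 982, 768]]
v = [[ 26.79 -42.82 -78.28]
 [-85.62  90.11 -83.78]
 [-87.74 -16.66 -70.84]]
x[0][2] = 28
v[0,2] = -78.28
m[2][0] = 202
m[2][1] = 982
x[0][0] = 56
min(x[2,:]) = -31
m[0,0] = -660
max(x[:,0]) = 70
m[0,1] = -699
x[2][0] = 29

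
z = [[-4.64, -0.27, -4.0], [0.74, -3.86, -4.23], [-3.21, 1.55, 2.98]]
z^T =[[-4.64, 0.74, -3.21],[-0.27, -3.86, 1.55],[-4.00, -4.23, 2.98]]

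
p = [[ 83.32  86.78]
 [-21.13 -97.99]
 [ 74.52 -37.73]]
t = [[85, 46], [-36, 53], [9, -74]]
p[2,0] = 74.52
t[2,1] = -74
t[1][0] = -36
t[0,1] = 46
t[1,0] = -36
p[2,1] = -37.73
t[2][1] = -74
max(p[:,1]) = 86.78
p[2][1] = -37.73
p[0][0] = 83.32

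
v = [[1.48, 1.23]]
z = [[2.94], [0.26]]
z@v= [[4.35, 3.62],[0.38, 0.32]]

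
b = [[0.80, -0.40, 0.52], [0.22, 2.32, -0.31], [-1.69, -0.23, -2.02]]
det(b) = -2.18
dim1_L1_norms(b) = [1.72, 2.85, 3.94]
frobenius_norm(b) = 3.69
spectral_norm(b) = 2.79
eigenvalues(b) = [-1.71, 0.57, 2.25]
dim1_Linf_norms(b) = [0.8, 2.32, 2.02]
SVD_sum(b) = [[0.61, 0.02, 0.68],[-0.03, -0.0, -0.03],[-1.75, -0.05, -1.97]] + [[-0.03, -0.38, 0.04],[0.21, 2.33, -0.24],[-0.01, -0.17, 0.02]] + [[0.23, -0.04, -0.2], [0.04, -0.01, -0.04], [0.08, -0.01, -0.07]]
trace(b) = 1.10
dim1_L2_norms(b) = [1.03, 2.35, 2.64]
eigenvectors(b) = [[-0.19, -0.83, -0.25],[0.09, 0.20, 0.97],[0.98, 0.52, 0.05]]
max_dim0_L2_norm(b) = 2.37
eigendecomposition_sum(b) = [[0.25,0.05,0.37], [-0.11,-0.02,-0.17], [-1.28,-0.24,-1.94]] + [[0.68, 0.17, 0.12], [-0.16, -0.04, -0.03], [-0.43, -0.11, -0.07]] + [[-0.13, -0.62, 0.03], [0.49, 2.38, -0.11], [0.02, 0.12, -0.01]]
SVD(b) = [[0.33,0.16,-0.93], [-0.02,-0.98,-0.17], [-0.94,0.07,-0.32]] @ diag([2.7901534541912665, 2.3863036415721055, 0.3275646993866377]) @ [[0.66, 0.02, 0.75], [-0.09, -0.99, 0.10], [-0.74, 0.13, 0.66]]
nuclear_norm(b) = 5.50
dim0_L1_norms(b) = [2.71, 2.95, 2.85]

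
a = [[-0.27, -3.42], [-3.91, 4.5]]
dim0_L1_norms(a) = [4.18, 7.92]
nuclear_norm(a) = 8.75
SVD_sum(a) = [[1.46, -2.35], [-3.10, 5.00]] + [[-1.73, -1.07], [-0.81, -0.50]]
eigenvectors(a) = [[-0.87, 0.45], [-0.50, -0.89]]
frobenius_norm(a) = 6.88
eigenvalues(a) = [-2.25, 6.48]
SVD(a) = [[0.43, -0.91], [-0.91, -0.43]] @ diag([6.501836697905104, 2.2435506577241484]) @ [[0.53, -0.85],[0.85, 0.53]]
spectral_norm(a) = 6.50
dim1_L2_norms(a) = [3.43, 5.96]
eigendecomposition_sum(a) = [[-1.74, -0.88], [-1.01, -0.51]] + [[1.47, -2.54], [-2.9, 5.01]]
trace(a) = 4.23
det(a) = -14.59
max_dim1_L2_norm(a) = 5.96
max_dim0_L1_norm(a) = 7.92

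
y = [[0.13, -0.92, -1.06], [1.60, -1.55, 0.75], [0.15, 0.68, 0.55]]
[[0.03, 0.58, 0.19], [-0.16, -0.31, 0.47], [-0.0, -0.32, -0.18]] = y @ [[0.01, -0.03, -0.06],[0.07, -0.07, -0.32],[-0.09, -0.49, 0.09]]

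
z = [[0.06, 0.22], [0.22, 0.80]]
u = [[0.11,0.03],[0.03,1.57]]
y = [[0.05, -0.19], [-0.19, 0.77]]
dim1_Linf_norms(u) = [0.11, 1.57]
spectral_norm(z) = 0.86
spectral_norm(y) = 0.82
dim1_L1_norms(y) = [0.24, 0.96]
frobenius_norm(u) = 1.57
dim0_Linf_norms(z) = [0.22, 0.8]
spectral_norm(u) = 1.57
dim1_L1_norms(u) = [0.14, 1.6]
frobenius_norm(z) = 0.86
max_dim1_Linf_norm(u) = 1.57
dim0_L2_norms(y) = [0.2, 0.79]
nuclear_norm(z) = 0.86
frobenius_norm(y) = 0.82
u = y + z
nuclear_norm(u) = 1.68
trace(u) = 1.68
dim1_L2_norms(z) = [0.23, 0.83]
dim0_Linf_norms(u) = [0.11, 1.57]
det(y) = 0.00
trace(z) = 0.86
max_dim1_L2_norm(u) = 1.57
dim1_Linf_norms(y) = [0.19, 0.77]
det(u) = 0.17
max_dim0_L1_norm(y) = 0.96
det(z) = -0.00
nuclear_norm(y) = 0.82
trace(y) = 0.82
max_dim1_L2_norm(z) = 0.83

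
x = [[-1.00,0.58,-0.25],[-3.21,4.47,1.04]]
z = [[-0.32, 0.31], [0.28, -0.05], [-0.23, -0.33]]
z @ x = [[-0.68,1.2,0.4], [-0.12,-0.06,-0.12], [1.29,-1.61,-0.29]]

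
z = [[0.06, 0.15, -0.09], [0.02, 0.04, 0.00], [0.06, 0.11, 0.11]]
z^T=[[0.06, 0.02, 0.06], [0.15, 0.04, 0.11], [-0.09, 0.0, 0.11]]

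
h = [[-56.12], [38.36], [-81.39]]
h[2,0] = -81.39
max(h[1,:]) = 38.36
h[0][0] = -56.12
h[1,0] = 38.36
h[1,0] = 38.36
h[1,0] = 38.36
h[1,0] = 38.36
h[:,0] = [-56.12, 38.36, -81.39]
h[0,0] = -56.12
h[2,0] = -81.39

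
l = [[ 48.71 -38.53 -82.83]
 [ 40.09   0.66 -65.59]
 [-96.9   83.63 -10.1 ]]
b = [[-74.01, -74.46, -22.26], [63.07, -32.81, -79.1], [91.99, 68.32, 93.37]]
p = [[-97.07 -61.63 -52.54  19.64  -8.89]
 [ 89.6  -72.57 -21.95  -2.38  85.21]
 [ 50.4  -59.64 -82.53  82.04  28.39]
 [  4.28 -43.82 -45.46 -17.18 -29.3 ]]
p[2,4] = 28.39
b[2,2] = 93.37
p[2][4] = 28.39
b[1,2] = -79.1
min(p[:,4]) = -29.3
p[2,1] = -59.64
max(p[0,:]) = 19.64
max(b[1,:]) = 63.07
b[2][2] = 93.37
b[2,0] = 91.99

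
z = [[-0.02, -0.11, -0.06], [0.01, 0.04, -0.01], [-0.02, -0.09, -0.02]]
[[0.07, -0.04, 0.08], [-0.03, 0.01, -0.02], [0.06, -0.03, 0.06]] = z @[[-0.54, 0.09, 0.2],  [-0.51, 0.25, -0.65],  [0.01, 0.21, -0.16]]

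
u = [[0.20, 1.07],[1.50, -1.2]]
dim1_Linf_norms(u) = [1.07, 1.5]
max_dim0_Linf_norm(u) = 1.5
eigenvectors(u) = [[0.82, -0.45], [0.57, 0.90]]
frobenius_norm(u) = 2.21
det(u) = -1.84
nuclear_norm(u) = 2.93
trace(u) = -1.00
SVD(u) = [[0.33, -0.95], [-0.95, -0.33]] @ diag([2.0075580804934354, 0.9190269601298506]) @ [[-0.67, 0.74], [-0.74, -0.67]]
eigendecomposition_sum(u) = [[0.7, 0.35], [0.49, 0.24]] + [[-0.50, 0.72], [1.01, -1.44]]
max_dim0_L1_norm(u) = 2.27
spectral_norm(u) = 2.01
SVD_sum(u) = [[-0.44, 0.48], [1.28, -1.40]] + [[0.64, 0.59], [0.22, 0.20]]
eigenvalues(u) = [0.95, -1.95]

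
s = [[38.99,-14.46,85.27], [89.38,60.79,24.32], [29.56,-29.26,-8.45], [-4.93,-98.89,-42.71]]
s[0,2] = 85.27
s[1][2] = 24.32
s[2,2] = -8.45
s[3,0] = -4.93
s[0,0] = 38.99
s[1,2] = 24.32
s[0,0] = 38.99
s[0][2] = 85.27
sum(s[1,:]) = 174.48999999999998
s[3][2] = -42.71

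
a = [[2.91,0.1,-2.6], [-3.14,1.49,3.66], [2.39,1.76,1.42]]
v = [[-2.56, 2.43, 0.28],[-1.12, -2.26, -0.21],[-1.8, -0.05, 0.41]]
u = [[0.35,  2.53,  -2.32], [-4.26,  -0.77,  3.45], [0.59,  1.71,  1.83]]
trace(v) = -4.41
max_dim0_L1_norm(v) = 5.48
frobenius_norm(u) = 7.01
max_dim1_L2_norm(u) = 5.54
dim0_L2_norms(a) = [4.9, 2.31, 4.71]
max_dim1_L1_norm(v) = 5.27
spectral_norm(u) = 6.02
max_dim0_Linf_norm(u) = 4.26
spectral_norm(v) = 3.85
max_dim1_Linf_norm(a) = 3.66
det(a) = 12.36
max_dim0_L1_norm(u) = 7.6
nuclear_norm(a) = 10.27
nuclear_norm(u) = 11.08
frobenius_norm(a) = 7.18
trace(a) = 5.82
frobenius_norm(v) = 4.73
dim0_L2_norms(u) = [4.31, 3.15, 4.54]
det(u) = 38.16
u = v + a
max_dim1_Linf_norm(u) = 4.26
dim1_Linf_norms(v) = [2.56, 2.26, 1.8]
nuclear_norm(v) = 6.89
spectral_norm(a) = 6.30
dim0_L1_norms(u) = [5.2, 5.01, 7.6]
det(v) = 3.31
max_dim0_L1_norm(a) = 8.44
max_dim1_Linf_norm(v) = 2.56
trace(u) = 1.41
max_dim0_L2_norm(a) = 4.9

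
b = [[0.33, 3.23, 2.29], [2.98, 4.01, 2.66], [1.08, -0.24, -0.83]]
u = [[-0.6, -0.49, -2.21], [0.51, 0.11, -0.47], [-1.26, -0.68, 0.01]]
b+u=[[-0.27, 2.74, 0.08], [3.49, 4.12, 2.19], [-0.18, -0.92, -0.82]]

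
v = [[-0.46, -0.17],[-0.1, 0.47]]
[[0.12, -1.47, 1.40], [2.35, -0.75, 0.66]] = v @ [[-1.96, 3.50, -3.31], [4.58, -0.85, 0.71]]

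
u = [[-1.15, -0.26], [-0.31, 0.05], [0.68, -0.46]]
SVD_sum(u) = [[-1.14, 0.02], [-0.31, 0.01], [0.69, -0.01]] + [[-0.01, -0.28],[0.00, 0.04],[-0.01, -0.45]]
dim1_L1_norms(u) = [1.41, 0.36, 1.14]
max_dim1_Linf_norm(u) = 1.15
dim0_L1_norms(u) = [2.14, 0.77]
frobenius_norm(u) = 1.47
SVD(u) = [[-0.83, 0.53],[-0.23, -0.08],[0.50, 0.84]] @ diag([1.371691150021643, 0.5302484219234435]) @ [[1.0, -0.02], [-0.02, -1.00]]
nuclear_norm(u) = 1.90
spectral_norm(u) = 1.37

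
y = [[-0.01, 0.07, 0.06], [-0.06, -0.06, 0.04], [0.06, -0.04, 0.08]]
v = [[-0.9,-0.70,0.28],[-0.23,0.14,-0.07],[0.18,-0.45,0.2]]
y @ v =[[0.00,  -0.01,  0.00], [0.08,  0.02,  -0.00], [-0.03,  -0.08,  0.04]]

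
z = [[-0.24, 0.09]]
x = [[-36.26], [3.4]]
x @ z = [[8.7, -3.26], [-0.82, 0.31]]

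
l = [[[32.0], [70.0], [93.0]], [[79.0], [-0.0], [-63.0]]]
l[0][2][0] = 93.0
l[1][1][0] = -0.0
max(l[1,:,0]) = 79.0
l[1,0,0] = 79.0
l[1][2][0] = -63.0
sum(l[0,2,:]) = 93.0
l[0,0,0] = 32.0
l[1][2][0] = -63.0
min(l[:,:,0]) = -63.0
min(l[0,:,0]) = 32.0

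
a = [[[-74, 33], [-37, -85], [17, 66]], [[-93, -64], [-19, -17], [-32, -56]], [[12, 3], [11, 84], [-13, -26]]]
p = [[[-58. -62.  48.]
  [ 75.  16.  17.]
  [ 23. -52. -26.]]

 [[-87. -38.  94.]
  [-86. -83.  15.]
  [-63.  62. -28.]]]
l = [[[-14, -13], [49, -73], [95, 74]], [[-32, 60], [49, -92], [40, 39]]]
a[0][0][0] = -74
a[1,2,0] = -32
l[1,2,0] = 40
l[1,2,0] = 40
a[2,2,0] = -13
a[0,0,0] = -74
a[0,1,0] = -37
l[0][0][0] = -14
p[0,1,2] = 17.0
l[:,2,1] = [74, 39]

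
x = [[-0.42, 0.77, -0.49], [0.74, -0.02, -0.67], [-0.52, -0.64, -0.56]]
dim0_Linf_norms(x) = [0.74, 0.77, 0.67]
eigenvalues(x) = [(1+0j), (-1+0.03j), (-1-0.03j)]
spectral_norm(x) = 1.00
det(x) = 1.00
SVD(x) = [[0.99, 0.16, -0.06], [0.17, -0.83, 0.53], [0.03, -0.54, -0.84]] @ diag([1.0048684869345934, 0.9992789454692513, 0.9957815589312958]) @ [[-0.3,0.73,-0.61],  [-0.40,0.48,0.78],  [0.86,0.48,0.15]]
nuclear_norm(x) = 3.00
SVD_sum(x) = [[-0.30,0.72,-0.61], [-0.05,0.12,-0.10], [-0.01,0.02,-0.02]] + [[-0.06, 0.08, 0.12], [0.33, -0.4, -0.64], [0.22, -0.26, -0.42]] + [[-0.05, -0.03, -0.01], [0.46, 0.26, 0.08], [-0.73, -0.41, -0.12]]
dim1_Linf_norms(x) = [0.77, 0.74, 0.64]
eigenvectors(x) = [[(-0.54+0j),-0.23+0.55j,-0.23-0.55j], [-0.70+0.00j,-0.25-0.42j,(-0.25+0.42j)], [(0.47+0j),-0.63+0.00j,-0.63-0.00j]]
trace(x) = -1.00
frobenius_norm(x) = 1.73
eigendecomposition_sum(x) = [[0.29+0.00j,0.38-0.00j,(-0.25+0j)], [(0.38+0j),(0.49-0j),(-0.33+0j)], [(-0.25+0j),-0.33+0.00j,(0.22+0j)]] + [[-0.36-0.01j, 0.20+0.24j, (-0.12+0.35j)],[0.18-0.23j, (-0.25+0.01j), -0.17-0.25j],[-0.13-0.35j, -0.16+0.29j, -0.39+0.03j]] + [[-0.36+0.01j, 0.20-0.24j, -0.12-0.35j],[(0.18+0.23j), (-0.25-0.01j), (-0.17+0.25j)],[(-0.13+0.35j), (-0.16-0.29j), -0.39-0.03j]]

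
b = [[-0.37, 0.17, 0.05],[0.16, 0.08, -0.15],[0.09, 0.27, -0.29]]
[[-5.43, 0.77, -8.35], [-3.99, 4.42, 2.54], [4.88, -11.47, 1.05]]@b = [[1.38, -3.12, 2.03], [2.41, 0.36, -1.60], [-3.55, 0.20, 1.66]]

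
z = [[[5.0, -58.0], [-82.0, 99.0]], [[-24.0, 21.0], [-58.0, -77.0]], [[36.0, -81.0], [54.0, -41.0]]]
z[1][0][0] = -24.0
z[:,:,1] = [[-58.0, 99.0], [21.0, -77.0], [-81.0, -41.0]]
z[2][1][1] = -41.0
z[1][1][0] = -58.0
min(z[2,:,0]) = 36.0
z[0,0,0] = 5.0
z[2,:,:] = [[36.0, -81.0], [54.0, -41.0]]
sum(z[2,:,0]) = 90.0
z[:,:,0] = [[5.0, -82.0], [-24.0, -58.0], [36.0, 54.0]]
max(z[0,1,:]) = 99.0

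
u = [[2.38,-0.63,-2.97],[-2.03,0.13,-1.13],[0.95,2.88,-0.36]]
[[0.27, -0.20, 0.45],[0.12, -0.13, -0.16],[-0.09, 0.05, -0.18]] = u @ [[-0.01, 0.02, 0.1],[-0.04, 0.02, -0.1],[-0.09, 0.08, -0.05]]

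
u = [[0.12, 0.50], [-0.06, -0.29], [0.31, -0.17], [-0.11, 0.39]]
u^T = [[0.12, -0.06, 0.31, -0.11], [0.5, -0.29, -0.17, 0.39]]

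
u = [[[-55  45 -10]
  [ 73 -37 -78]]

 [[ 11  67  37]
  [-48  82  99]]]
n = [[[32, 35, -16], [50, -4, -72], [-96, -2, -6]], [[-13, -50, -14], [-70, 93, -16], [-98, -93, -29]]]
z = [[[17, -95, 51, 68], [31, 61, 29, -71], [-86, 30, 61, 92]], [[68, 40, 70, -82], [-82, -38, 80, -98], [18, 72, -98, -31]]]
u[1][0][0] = 11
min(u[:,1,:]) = -78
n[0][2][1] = -2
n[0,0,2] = -16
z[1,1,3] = -98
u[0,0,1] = 45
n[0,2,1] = -2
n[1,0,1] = -50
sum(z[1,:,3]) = -211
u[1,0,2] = 37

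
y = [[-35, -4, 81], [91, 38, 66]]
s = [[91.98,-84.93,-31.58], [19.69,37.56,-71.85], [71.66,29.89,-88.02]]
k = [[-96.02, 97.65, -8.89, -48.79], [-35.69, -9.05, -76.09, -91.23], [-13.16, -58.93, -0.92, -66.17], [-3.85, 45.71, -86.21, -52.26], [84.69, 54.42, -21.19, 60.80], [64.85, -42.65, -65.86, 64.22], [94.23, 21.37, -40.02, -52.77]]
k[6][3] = -52.77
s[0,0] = 91.98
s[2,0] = 71.66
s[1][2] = -71.85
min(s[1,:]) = -71.85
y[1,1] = 38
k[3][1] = 45.71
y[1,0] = 91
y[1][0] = 91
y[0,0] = -35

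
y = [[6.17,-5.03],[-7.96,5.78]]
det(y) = -4.376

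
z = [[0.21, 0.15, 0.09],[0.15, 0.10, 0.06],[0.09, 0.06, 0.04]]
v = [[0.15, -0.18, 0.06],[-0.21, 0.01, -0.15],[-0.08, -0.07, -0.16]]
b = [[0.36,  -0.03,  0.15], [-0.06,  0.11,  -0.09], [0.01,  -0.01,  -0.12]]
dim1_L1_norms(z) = [0.45, 0.31, 0.19]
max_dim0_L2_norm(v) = 0.27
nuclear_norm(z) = 0.36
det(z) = -0.00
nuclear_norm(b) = 0.63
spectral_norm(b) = 0.41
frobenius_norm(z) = 0.35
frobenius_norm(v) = 0.40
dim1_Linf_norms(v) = [0.18, 0.21, 0.16]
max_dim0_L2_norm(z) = 0.27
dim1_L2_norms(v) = [0.24, 0.26, 0.19]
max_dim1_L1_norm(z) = 0.45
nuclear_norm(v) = 0.59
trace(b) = 0.35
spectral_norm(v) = 0.35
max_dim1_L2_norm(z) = 0.27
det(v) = 0.00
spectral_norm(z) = 0.35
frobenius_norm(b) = 0.44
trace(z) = 0.35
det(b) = -0.00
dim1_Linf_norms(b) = [0.36, 0.11, 0.12]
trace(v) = 0.00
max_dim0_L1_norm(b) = 0.43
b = z + v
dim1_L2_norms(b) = [0.39, 0.15, 0.12]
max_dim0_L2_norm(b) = 0.37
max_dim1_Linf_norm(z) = 0.21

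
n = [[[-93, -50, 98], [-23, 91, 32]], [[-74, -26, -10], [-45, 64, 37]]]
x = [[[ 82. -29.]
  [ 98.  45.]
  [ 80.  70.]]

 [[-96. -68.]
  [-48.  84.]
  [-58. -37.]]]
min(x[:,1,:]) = -48.0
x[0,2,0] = 80.0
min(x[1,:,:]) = -96.0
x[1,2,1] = -37.0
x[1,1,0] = -48.0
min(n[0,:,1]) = -50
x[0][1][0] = 98.0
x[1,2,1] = -37.0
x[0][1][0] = 98.0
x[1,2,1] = -37.0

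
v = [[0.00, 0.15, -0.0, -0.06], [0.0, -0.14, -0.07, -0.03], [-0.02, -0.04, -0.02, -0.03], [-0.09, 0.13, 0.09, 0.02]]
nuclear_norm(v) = 0.45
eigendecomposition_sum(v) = [[(-0.02+0.03j), (0.07+0.11j), (0.02+0.05j), -0.01+0.04j], [-0.00-0.02j, (-0.07-0.01j), -0.03-0.01j, (-0.01-0.02j)], [-0.01-0.00j, (-0.02+0.03j), (-0.01+0.01j), -0.01+0.00j], [-0.02+0.03j, (0.07+0.1j), (0.02+0.05j), -0.01+0.04j]] + [[-0.02-0.03j,(0.07-0.11j),(0.02-0.05j),-0.01-0.04j], [(-0+0.02j),(-0.07+0.01j),(-0.03+0.01j),-0.01+0.02j], [-0.01+0.00j,-0.02-0.03j,(-0.01-0.01j),-0.01-0.00j], [-0.02-0.03j,(0.07-0.1j),0.02-0.05j,-0.01-0.04j]] + [[(0.05-0j), 0.02-0.00j, (-0.04-0j), -0.03-0.00j], [(0.01-0j), 0.00-0.00j, -0.01-0.00j, (-0-0j)], [-0j, -0j, (-0-0j), (-0-0j)], [(-0.05+0j), (-0.02+0j), 0.05+0.00j, 0.04+0.00j]] + [[(-0-0j), -0.00-0.00j, 0j, (-0+0j)], [0.00+0.00j, 0j, -0.00-0.00j, -0j], [-0.00-0.00j, (-0-0j), (0.01+0j), (-0+0j)], [0j, 0.00+0.00j, (-0.01-0j), 0.00-0.00j]]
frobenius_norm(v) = 0.30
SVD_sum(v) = [[-0.03, 0.12, 0.05, 0.0],[0.03, -0.14, -0.06, -0.00],[0.01, -0.04, -0.01, -0.00],[-0.03, 0.15, 0.06, 0.0]] + [[0.04, 0.03, -0.05, -0.05], [0.00, 0.0, -0.01, -0.01], [0.0, 0.0, -0.0, -0.0], [-0.03, -0.02, 0.03, 0.04]] + [[-0.01, -0.0, -0.00, -0.01],  [-0.03, -0.00, -0.01, -0.02],  [-0.03, -0.00, -0.01, -0.02],  [-0.03, -0.00, -0.00, -0.02]] + [[-0.0, 0.0, -0.00, 0.0],[-0.0, 0.00, -0.00, 0.00],[0.0, -0.0, 0.00, -0.00],[-0.00, 0.00, -0.00, 0.00]]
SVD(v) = [[0.50, 0.82, -0.23, 0.14], [-0.57, 0.09, -0.6, 0.55], [-0.15, 0.06, -0.58, -0.8], [0.63, -0.56, -0.50, 0.2]] @ diag([0.2685817797689456, 0.10606536356703428, 0.06983311864411955, 0.006107517333153771]) @ [[-0.20, 0.91, 0.37, 0.02], [0.46, 0.34, -0.55, -0.61], [0.81, 0.12, 0.13, 0.56], [-0.30, 0.23, -0.74, 0.56]]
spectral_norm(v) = 0.27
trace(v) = -0.14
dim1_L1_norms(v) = [0.21, 0.24, 0.11, 0.33]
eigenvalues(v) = [(-0.12+0.07j), (-0.12-0.07j), (0.08+0j), (0.01+0j)]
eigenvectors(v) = [[-0.65+0.00j,  (-0.65-0j),  (-0.68+0j),  (-0.32+0j)], [(0.25-0.28j),  0.25+0.28j,  -0.08+0.00j,  (0.22+0j)], [(-0.1-0.17j),  -0.10+0.17j,  -0.05+0.00j,  (-0.71+0j)], [-0.63+0.06j,  (-0.63-0.06j),  0.73+0.00j,  0.59+0.00j]]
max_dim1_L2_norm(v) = 0.18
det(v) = 0.00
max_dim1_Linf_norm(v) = 0.15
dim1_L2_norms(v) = [0.16, 0.16, 0.06, 0.18]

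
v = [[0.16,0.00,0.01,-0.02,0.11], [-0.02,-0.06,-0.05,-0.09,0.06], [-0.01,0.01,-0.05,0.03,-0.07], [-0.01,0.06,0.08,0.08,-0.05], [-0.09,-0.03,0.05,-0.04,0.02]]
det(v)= 0.000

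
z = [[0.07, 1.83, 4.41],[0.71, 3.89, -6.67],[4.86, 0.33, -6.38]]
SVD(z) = [[0.33, 0.38, 0.86], [-0.65, 0.76, -0.09], [-0.69, -0.53, 0.50]] @ diag([11.045141761111223, 4.0101230273313355, 3.046909382082744]) @ [[-0.34,-0.19,0.92], [-0.50,0.87,-0.00], [0.8,0.46,0.39]]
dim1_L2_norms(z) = [4.78, 7.75, 8.03]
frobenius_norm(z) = 12.14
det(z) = -134.95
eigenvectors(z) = [[0.46+0.00j, (0.24-0.52j), 0.24+0.52j],[-0.43+0.00j, 0.76+0.00j, (0.76-0j)],[-0.78+0.00j, 0.09-0.28j, 0.09+0.28j]]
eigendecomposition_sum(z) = [[(-2.14+0j), 0.20+0.00j, (3.99-0j)], [(1.98-0j), -0.19-0.00j, (-3.69+0j)], [(3.61-0j), (-0.34-0j), (-6.75+0j)]] + [[(1.1+1.03j),  0.81-1.31j,  (0.21+1.32j)], [(-0.63+1.91j),  (2.04+0.26j),  -1.49+0.99j], [(0.62+0.46j),  (0.33-0.71j),  (0.19+0.66j)]] + [[(1.1-1.03j),  0.81+1.31j,  0.21-1.32j], [-0.63-1.91j,  (2.04-0.26j),  -1.49-0.99j], [0.62-0.46j,  (0.33+0.71j),  (0.19-0.66j)]]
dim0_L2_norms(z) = [4.91, 4.31, 10.23]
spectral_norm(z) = 11.05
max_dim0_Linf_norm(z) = 6.67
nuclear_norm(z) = 18.10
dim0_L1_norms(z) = [5.64, 6.05, 17.46]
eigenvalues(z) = [(-9.08+0j), (3.33+1.95j), (3.33-1.95j)]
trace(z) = -2.42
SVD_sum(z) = [[-1.26,-0.71,3.38], [2.44,1.37,-6.56], [2.6,1.46,-6.98]] + [[-0.77, 1.34, -0.00],[-1.51, 2.64, -0.01],[1.05, -1.83, 0.01]] + [[2.09, 1.2, 1.03], [-0.22, -0.12, -0.11], [1.22, 0.70, 0.60]]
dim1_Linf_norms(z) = [4.41, 6.67, 6.38]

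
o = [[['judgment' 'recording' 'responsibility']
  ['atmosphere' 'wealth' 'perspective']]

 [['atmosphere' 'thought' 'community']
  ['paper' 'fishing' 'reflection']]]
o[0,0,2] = 'responsibility'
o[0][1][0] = 'atmosphere'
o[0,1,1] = 'wealth'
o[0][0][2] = 'responsibility'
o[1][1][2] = 'reflection'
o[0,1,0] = 'atmosphere'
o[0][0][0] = 'judgment'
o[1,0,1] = 'thought'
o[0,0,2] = 'responsibility'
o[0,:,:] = [['judgment', 'recording', 'responsibility'], ['atmosphere', 'wealth', 'perspective']]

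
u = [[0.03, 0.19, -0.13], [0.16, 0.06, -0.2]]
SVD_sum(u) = [[0.09, 0.11, -0.15], [0.11, 0.13, -0.18]] + [[-0.06, 0.08, 0.02], [0.05, -0.07, -0.02]]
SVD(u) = [[-0.64,-0.77], [-0.77,0.64]] @ diag([0.3231683611333438, 0.1366097008355874]) @ [[-0.44, -0.52, 0.73], [0.58, -0.79, -0.21]]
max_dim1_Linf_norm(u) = 0.2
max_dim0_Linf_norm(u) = 0.2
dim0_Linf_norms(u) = [0.16, 0.19, 0.2]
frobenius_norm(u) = 0.35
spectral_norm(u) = 0.32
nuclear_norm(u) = 0.46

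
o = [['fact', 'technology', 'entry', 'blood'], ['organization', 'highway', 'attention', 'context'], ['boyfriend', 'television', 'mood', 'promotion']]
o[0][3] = 'blood'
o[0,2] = 'entry'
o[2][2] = 'mood'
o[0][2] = 'entry'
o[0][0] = 'fact'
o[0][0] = 'fact'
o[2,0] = 'boyfriend'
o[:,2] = ['entry', 'attention', 'mood']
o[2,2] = 'mood'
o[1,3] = 'context'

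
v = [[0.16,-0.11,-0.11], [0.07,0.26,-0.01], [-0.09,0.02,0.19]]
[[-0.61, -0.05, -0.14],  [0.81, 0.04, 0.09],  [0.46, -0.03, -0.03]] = v @ [[-0.21, -0.4, -0.94], [3.26, 0.25, 0.56], [1.99, -0.39, -0.64]]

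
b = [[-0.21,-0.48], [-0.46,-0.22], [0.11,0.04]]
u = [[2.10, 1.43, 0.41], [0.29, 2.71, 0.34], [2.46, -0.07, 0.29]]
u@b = [[-1.05, -1.31], [-1.27, -0.72], [-0.45, -1.15]]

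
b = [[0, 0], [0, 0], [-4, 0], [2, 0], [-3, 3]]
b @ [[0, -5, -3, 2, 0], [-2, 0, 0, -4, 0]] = [[0, 0, 0, 0, 0], [0, 0, 0, 0, 0], [0, 20, 12, -8, 0], [0, -10, -6, 4, 0], [-6, 15, 9, -18, 0]]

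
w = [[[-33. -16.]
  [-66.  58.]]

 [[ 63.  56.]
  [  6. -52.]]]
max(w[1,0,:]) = 63.0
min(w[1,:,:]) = -52.0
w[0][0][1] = -16.0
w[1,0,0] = 63.0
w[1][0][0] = 63.0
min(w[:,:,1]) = -52.0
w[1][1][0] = 6.0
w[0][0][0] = -33.0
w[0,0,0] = -33.0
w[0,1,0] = -66.0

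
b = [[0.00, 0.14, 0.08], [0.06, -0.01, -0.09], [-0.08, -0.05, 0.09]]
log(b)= [[-4.32+0.71j, -4.07-6.17j, -3.01-4.10j], [0.90-0.44j, -0.88+3.78j, (0.87+2.51j)], [-1.62+0.24j, -3.64-2.04j, -4.66-1.36j]]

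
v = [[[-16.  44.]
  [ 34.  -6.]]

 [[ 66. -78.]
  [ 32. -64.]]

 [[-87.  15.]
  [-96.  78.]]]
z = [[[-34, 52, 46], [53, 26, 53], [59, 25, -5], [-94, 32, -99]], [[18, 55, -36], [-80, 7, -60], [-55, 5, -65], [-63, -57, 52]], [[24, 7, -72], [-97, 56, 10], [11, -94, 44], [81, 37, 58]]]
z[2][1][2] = 10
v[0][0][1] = 44.0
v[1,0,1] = -78.0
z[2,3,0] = 81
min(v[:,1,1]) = -64.0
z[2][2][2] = 44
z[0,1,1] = 26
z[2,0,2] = -72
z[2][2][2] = 44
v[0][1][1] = -6.0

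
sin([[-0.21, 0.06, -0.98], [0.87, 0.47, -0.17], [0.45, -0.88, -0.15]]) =[[-0.38, 0.05, -1.00], [0.88, 0.31, -0.16], [0.47, -0.89, -0.32]]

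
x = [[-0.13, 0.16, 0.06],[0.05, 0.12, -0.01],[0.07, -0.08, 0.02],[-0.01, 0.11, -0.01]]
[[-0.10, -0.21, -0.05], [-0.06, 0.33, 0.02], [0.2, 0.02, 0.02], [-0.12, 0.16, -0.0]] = x@[[1.16, 2.6, 0.29],[-0.74, 1.51, -0.01],[2.86, -1.92, -0.23]]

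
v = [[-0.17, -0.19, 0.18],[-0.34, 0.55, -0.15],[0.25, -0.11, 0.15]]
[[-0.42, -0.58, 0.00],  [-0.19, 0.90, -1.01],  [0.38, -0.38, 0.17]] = v @ [[1.78, 0.10, 0.65], [0.81, 1.19, -1.77], [0.19, -1.85, -1.24]]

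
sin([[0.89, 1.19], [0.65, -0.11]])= [[0.59, 0.92], [0.50, -0.19]]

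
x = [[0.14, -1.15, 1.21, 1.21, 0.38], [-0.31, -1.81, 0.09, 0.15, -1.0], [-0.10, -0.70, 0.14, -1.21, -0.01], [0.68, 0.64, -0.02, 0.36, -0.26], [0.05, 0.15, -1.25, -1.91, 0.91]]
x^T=[[0.14, -0.31, -0.1, 0.68, 0.05], [-1.15, -1.81, -0.70, 0.64, 0.15], [1.21, 0.09, 0.14, -0.02, -1.25], [1.21, 0.15, -1.21, 0.36, -1.91], [0.38, -1.00, -0.01, -0.26, 0.91]]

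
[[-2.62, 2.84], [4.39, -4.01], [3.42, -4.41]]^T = [[-2.62, 4.39, 3.42], [2.84, -4.01, -4.41]]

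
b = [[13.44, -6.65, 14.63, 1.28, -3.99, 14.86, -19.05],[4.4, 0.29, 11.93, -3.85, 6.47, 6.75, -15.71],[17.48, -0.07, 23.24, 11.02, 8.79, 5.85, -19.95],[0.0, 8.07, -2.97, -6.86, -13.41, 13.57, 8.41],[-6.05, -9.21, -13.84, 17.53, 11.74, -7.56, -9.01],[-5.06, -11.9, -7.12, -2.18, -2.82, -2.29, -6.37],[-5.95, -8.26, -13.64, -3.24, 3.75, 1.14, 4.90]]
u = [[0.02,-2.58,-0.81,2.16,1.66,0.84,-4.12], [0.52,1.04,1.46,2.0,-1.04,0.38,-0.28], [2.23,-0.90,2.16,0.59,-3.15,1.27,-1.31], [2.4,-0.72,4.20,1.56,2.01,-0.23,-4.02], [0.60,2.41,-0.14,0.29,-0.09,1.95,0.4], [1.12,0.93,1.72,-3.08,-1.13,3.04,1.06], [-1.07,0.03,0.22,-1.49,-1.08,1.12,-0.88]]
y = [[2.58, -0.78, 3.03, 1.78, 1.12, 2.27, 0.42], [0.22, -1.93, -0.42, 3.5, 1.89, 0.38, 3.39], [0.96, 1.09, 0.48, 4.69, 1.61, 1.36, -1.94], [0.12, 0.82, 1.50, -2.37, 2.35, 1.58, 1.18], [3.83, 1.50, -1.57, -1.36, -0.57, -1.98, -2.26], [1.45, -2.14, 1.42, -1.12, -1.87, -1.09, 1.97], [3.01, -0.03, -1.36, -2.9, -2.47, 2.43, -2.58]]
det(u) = -2506.28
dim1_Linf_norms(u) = [4.12, 2.0, 3.15, 4.2, 2.41, 3.08, 1.49]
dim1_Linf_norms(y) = [3.03, 3.5, 4.69, 2.37, 3.83, 2.14, 3.01]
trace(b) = 44.46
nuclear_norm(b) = 142.84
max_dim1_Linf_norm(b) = 23.24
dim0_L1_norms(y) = [12.17, 8.29, 9.78, 17.72, 11.88, 11.09, 13.74]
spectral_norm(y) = 8.86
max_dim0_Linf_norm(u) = 4.2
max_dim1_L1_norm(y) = 14.78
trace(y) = -5.48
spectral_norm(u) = 8.37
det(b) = 3656376.05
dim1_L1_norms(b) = [73.9, 49.4, 86.4, 53.29, 74.94, 37.74, 40.88]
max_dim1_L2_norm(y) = 6.16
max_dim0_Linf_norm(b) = 23.24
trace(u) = 6.85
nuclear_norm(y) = 32.06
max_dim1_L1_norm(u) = 15.14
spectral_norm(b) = 54.12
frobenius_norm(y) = 13.97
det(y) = -1435.52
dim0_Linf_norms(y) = [3.83, 2.14, 3.03, 4.69, 2.47, 2.43, 3.39]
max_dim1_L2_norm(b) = 38.43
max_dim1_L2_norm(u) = 6.83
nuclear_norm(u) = 27.83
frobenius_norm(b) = 71.38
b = y @ u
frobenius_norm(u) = 12.45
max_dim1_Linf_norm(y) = 4.69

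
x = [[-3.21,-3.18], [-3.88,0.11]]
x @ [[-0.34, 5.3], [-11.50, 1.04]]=[[37.66, -20.32], [0.05, -20.45]]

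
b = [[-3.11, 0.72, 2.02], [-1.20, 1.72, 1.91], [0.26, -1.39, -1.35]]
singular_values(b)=[4.79, 1.79, 0.07]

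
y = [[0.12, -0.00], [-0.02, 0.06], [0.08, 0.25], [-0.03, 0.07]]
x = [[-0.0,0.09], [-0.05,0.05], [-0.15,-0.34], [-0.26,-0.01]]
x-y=[[-0.12, 0.09], [-0.03, -0.01], [-0.23, -0.59], [-0.23, -0.08]]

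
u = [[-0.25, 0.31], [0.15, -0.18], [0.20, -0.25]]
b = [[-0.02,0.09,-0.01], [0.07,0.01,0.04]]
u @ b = [[0.03, -0.02, 0.01], [-0.02, 0.01, -0.01], [-0.02, 0.02, -0.01]]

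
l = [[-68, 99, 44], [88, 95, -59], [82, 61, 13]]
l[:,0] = [-68, 88, 82]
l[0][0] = -68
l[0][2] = 44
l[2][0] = 82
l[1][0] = 88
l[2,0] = 82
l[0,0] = -68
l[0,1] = 99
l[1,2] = -59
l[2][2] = 13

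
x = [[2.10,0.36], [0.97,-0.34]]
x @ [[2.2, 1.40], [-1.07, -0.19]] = [[4.23, 2.87],  [2.50, 1.42]]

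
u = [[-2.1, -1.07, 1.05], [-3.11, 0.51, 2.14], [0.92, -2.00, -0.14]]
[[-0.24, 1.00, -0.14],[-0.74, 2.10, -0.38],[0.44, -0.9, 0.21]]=u @ [[0.13, -0.46, 0.07], [-0.15, 0.22, -0.07], [-0.12, 0.26, -0.06]]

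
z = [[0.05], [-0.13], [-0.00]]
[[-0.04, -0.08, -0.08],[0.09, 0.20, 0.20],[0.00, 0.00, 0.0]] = z @ [[-0.71, -1.52, -1.54]]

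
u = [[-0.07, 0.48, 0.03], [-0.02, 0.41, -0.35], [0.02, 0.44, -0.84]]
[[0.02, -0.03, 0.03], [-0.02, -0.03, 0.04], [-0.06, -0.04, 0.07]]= u @ [[0.03,-0.09,-0.12],[0.04,-0.08,0.04],[0.09,-0.00,-0.07]]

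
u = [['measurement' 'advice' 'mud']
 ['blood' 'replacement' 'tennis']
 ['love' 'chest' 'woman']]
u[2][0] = 'love'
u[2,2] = 'woman'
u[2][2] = 'woman'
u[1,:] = ['blood', 'replacement', 'tennis']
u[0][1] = 'advice'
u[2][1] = 'chest'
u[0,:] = ['measurement', 'advice', 'mud']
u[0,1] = 'advice'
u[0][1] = 'advice'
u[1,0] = 'blood'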